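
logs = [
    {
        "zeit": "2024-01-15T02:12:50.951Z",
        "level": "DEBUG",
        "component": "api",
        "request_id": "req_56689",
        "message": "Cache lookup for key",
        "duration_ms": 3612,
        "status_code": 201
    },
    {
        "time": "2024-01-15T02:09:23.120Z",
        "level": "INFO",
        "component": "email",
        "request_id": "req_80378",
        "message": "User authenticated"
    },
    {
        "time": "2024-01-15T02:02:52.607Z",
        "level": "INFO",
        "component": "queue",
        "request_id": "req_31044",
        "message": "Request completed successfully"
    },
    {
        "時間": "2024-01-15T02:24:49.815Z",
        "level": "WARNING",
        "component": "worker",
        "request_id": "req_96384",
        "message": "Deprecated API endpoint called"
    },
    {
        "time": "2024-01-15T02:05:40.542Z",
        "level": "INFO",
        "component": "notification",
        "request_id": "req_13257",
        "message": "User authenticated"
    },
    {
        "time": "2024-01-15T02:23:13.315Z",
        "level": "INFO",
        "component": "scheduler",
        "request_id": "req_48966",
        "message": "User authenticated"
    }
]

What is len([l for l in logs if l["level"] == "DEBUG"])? 1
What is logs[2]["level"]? "INFO"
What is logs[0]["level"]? "DEBUG"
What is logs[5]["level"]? "INFO"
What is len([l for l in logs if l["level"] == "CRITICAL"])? 0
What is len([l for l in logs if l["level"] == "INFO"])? 4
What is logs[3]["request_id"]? "req_96384"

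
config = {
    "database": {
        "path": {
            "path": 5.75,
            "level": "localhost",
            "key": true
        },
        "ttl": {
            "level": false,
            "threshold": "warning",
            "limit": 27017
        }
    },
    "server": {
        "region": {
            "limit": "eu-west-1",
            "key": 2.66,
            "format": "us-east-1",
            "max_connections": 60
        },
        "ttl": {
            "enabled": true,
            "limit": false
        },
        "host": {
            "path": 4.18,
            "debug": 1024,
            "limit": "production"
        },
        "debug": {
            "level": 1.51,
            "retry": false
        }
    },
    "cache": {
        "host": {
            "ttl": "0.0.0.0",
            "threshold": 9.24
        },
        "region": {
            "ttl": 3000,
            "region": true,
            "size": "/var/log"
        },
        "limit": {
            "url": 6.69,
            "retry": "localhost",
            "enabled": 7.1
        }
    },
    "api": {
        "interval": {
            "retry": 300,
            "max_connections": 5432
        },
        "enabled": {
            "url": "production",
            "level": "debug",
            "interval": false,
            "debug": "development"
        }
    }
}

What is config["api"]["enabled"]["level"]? "debug"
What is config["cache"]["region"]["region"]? True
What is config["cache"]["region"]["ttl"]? 3000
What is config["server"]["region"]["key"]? 2.66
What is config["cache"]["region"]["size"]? "/var/log"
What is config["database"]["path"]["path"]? 5.75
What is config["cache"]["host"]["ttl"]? "0.0.0.0"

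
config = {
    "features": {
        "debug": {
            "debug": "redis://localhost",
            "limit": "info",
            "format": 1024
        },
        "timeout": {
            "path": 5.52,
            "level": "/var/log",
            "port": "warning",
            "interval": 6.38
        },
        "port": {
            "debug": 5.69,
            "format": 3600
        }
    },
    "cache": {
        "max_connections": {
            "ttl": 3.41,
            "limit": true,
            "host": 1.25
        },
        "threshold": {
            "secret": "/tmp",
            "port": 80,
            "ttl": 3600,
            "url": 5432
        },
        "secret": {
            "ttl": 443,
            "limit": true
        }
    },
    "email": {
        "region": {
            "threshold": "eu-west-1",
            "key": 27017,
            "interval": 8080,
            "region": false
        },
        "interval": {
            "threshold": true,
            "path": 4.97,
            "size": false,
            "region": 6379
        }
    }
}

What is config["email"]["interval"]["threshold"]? True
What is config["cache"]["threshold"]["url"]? 5432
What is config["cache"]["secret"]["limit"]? True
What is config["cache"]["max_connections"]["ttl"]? 3.41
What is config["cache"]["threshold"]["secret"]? "/tmp"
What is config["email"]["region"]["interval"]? 8080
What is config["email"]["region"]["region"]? False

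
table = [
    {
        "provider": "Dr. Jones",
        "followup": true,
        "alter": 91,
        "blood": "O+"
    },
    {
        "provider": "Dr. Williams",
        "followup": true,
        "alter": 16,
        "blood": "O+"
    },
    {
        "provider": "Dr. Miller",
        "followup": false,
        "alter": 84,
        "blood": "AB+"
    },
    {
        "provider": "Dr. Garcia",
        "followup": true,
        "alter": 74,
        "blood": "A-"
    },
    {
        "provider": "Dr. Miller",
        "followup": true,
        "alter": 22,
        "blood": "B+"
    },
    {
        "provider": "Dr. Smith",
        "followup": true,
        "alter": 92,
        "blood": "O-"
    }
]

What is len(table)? 6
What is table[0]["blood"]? "O+"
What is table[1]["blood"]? "O+"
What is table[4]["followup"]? True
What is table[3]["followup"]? True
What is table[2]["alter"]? 84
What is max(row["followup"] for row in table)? True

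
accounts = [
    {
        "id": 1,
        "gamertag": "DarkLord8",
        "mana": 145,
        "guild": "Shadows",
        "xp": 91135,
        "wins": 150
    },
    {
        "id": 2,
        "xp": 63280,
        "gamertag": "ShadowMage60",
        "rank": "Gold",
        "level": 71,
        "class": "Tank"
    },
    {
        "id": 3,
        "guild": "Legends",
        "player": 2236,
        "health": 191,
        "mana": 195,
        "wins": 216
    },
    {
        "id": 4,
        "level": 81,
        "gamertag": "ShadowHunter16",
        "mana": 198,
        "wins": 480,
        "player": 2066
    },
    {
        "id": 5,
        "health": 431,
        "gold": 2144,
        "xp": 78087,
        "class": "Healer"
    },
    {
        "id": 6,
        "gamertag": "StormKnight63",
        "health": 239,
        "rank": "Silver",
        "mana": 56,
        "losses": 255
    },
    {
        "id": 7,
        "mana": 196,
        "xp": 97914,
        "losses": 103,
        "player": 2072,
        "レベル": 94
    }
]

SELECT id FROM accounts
[1, 2, 3, 4, 5, 6, 7]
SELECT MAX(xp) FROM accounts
97914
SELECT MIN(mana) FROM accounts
56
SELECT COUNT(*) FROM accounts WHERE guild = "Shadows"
1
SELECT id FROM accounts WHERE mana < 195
[1, 6]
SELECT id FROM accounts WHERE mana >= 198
[4]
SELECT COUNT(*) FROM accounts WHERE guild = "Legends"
1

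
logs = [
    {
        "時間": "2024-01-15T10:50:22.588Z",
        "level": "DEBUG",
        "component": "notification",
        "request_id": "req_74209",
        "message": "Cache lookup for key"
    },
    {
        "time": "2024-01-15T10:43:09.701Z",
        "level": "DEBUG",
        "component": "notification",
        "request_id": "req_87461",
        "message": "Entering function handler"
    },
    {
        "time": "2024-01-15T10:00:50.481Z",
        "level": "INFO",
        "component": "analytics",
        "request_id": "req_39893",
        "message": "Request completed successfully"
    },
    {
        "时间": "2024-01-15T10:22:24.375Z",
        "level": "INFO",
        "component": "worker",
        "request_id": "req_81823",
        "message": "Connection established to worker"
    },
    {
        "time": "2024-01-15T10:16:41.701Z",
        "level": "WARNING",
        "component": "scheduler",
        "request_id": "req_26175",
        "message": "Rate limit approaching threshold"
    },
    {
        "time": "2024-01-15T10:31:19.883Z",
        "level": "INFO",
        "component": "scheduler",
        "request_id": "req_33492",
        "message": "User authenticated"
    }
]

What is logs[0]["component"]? "notification"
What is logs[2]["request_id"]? "req_39893"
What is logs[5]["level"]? "INFO"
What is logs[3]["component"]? "worker"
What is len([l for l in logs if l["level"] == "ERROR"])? 0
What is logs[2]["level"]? "INFO"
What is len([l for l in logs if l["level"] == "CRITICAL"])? 0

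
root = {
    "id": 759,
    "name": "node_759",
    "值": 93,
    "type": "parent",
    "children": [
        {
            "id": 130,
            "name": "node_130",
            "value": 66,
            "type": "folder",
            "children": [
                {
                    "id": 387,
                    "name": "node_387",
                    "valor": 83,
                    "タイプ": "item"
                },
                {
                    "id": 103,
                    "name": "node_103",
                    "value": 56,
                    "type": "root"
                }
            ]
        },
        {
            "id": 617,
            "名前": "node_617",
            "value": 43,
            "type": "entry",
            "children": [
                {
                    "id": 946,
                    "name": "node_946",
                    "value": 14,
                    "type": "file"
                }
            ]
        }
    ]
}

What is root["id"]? 759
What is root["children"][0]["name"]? "node_130"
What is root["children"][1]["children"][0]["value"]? 14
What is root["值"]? 93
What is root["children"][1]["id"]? 617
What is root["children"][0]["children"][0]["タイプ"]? "item"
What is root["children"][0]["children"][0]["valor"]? 83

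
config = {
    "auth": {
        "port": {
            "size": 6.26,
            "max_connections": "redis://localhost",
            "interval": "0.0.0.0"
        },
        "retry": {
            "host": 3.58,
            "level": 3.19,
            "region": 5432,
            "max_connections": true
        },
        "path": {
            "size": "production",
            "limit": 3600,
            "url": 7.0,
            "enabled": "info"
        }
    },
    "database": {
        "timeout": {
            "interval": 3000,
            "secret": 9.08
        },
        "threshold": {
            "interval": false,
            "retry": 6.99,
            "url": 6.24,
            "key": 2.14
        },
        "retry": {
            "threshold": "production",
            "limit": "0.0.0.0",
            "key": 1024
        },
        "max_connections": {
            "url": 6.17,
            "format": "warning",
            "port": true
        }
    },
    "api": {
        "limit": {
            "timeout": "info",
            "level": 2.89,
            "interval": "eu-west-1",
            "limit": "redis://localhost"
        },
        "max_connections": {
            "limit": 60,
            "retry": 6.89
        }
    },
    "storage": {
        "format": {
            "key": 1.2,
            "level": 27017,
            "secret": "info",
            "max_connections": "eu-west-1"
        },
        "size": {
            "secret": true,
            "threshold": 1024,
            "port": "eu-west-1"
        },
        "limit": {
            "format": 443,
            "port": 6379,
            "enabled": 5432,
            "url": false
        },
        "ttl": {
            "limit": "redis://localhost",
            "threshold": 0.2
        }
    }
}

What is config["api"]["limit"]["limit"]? "redis://localhost"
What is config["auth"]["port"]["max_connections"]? "redis://localhost"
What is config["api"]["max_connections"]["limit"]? 60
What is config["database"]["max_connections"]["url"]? 6.17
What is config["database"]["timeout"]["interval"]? 3000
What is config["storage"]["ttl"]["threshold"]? 0.2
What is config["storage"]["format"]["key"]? 1.2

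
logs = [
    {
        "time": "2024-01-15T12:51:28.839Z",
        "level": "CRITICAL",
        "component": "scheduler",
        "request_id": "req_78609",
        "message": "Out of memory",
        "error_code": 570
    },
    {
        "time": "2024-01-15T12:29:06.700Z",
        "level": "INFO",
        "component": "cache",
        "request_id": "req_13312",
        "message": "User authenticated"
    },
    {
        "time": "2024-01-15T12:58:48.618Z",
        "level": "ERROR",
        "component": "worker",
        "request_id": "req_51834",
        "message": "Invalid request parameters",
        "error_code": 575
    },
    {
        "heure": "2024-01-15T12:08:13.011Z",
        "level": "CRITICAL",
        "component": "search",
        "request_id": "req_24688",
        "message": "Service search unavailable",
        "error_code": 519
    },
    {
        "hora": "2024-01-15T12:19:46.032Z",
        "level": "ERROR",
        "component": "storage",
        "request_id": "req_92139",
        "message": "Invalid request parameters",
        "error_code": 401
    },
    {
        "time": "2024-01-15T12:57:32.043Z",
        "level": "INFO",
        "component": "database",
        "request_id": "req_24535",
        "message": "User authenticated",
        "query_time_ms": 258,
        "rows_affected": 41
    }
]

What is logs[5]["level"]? "INFO"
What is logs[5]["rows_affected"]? 41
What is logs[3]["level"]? "CRITICAL"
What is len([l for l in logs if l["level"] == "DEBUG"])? 0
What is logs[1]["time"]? "2024-01-15T12:29:06.700Z"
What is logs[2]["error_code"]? 575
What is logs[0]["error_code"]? 570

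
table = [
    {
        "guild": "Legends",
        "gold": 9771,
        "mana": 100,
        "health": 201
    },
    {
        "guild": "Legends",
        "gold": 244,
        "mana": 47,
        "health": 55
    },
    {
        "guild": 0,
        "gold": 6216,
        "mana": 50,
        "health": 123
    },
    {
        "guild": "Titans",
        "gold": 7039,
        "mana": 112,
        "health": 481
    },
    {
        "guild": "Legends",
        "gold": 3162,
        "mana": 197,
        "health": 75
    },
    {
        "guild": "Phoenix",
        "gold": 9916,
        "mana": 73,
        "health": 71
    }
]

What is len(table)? 6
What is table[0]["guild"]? "Legends"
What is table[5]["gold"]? 9916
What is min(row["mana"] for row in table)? 47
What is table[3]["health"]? 481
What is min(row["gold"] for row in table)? 244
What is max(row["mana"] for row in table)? 197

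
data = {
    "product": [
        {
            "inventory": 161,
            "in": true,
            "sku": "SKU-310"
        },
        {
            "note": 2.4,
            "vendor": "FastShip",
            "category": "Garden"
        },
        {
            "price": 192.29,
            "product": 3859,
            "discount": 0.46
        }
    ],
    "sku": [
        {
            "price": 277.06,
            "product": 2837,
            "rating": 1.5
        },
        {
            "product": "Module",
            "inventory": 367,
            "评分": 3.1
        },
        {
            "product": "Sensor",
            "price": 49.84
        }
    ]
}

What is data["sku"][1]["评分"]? 3.1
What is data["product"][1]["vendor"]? "FastShip"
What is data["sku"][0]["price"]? 277.06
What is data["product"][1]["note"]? 2.4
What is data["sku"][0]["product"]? 2837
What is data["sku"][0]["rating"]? 1.5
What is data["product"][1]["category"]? "Garden"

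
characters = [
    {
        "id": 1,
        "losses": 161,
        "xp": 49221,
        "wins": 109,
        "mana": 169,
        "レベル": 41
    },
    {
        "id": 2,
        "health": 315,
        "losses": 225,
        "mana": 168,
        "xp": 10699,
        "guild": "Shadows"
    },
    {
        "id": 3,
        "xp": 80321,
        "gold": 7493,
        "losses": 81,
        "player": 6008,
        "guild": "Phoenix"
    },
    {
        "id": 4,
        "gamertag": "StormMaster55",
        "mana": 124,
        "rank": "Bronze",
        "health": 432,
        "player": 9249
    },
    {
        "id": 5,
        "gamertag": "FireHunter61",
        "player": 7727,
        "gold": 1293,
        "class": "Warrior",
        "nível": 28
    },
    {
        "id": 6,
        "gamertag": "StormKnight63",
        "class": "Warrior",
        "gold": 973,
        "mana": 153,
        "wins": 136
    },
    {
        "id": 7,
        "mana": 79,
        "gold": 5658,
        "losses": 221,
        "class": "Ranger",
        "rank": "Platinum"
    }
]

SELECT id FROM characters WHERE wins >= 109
[1, 6]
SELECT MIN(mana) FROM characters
79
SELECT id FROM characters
[1, 2, 3, 4, 5, 6, 7]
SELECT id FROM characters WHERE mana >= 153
[1, 2, 6]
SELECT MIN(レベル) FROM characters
41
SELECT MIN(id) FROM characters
1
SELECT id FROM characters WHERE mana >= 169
[1]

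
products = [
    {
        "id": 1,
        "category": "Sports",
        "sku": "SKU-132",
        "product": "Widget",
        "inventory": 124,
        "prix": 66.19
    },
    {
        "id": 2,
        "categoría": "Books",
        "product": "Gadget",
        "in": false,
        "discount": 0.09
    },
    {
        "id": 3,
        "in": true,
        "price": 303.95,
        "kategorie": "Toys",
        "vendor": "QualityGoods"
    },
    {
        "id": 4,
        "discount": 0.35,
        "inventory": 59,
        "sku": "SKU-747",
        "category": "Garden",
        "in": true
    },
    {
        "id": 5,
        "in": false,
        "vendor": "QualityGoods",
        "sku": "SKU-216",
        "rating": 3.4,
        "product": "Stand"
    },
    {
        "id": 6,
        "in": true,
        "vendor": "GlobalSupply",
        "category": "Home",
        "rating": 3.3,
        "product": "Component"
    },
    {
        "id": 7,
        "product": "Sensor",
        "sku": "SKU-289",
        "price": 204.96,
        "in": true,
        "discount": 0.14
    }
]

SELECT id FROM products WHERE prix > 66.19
[]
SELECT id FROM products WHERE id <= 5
[1, 2, 3, 4, 5]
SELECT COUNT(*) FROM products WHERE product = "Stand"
1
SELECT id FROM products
[1, 2, 3, 4, 5, 6, 7]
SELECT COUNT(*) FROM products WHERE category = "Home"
1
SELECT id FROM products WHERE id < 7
[1, 2, 3, 4, 5, 6]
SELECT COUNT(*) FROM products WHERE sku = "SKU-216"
1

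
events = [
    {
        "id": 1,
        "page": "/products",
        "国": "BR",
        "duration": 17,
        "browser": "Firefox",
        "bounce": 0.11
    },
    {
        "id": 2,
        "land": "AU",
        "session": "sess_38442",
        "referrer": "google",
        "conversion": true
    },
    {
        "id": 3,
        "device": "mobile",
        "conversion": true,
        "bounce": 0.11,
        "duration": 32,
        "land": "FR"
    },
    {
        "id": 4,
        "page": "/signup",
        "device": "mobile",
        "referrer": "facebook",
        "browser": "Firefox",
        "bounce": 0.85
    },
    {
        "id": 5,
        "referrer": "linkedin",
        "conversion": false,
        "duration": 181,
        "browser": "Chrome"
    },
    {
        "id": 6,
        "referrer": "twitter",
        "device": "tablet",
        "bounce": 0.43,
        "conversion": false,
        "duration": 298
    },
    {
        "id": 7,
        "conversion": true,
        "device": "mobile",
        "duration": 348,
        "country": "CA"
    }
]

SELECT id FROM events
[1, 2, 3, 4, 5, 6, 7]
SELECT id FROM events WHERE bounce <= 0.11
[1, 3]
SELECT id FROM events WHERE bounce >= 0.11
[1, 3, 4, 6]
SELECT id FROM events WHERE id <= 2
[1, 2]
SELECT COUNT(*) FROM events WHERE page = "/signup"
1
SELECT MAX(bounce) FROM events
0.85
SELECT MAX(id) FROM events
7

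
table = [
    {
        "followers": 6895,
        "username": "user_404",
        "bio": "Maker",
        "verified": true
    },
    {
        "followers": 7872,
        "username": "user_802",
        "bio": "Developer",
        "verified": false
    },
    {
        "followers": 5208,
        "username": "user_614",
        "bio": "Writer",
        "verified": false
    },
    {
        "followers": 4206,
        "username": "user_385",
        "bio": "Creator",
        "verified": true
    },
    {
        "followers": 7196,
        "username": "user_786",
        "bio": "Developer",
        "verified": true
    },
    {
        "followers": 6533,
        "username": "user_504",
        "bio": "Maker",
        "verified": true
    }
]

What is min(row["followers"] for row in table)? 4206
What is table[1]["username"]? "user_802"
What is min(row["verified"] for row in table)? False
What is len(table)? 6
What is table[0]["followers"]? 6895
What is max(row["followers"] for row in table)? 7872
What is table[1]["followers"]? 7872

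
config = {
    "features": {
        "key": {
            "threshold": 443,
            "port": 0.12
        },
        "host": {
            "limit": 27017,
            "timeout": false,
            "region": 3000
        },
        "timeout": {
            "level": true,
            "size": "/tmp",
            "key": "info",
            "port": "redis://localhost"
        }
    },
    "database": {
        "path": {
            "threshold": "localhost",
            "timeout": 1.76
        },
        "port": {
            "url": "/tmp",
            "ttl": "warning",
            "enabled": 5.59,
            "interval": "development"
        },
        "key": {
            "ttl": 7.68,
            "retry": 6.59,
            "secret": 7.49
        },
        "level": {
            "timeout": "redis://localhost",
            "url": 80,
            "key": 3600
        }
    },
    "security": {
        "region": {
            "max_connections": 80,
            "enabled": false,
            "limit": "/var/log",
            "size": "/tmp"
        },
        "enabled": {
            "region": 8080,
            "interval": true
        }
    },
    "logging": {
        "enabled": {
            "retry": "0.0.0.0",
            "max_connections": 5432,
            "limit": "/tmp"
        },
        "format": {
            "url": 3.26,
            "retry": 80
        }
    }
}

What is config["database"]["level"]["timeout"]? "redis://localhost"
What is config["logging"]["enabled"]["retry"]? "0.0.0.0"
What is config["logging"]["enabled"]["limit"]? "/tmp"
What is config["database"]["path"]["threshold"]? "localhost"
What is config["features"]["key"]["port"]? 0.12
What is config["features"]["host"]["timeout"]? False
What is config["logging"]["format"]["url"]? 3.26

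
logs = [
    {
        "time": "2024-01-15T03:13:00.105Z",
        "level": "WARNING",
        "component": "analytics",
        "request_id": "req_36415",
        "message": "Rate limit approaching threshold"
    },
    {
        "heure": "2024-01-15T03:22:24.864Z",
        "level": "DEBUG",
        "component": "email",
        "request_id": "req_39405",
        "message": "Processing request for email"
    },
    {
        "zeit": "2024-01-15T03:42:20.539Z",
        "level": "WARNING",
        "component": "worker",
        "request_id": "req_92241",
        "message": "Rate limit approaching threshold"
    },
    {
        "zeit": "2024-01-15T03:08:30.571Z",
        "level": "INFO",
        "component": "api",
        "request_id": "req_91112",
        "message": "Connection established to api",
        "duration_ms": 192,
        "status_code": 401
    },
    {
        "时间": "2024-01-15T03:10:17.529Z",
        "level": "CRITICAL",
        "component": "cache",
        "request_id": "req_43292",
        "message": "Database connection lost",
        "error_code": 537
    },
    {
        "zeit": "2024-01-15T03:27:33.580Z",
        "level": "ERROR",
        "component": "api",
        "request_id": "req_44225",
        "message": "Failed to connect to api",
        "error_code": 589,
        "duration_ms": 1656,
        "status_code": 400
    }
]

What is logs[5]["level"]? "ERROR"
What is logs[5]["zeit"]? "2024-01-15T03:27:33.580Z"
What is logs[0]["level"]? "WARNING"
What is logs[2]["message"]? "Rate limit approaching threshold"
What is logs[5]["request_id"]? "req_44225"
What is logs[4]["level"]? "CRITICAL"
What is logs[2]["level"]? "WARNING"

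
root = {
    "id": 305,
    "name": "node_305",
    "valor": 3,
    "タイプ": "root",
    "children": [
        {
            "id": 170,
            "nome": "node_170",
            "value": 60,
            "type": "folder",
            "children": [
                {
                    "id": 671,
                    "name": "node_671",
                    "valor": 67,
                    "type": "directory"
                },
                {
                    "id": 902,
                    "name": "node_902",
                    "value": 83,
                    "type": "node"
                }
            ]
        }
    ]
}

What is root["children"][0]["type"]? "folder"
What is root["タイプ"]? "root"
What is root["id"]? 305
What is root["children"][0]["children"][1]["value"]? 83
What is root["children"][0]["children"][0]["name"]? "node_671"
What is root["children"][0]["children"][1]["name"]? "node_902"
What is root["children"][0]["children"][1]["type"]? "node"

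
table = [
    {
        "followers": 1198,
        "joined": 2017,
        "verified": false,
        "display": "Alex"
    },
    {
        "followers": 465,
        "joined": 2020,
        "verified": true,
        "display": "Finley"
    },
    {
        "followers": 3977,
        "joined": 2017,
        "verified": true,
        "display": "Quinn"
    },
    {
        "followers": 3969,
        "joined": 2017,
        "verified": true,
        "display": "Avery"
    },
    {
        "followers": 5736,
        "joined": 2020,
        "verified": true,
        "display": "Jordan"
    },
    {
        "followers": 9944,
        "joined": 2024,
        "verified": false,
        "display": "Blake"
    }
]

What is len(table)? 6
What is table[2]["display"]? "Quinn"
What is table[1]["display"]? "Finley"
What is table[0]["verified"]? False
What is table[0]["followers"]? 1198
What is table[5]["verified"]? False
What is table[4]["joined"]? 2020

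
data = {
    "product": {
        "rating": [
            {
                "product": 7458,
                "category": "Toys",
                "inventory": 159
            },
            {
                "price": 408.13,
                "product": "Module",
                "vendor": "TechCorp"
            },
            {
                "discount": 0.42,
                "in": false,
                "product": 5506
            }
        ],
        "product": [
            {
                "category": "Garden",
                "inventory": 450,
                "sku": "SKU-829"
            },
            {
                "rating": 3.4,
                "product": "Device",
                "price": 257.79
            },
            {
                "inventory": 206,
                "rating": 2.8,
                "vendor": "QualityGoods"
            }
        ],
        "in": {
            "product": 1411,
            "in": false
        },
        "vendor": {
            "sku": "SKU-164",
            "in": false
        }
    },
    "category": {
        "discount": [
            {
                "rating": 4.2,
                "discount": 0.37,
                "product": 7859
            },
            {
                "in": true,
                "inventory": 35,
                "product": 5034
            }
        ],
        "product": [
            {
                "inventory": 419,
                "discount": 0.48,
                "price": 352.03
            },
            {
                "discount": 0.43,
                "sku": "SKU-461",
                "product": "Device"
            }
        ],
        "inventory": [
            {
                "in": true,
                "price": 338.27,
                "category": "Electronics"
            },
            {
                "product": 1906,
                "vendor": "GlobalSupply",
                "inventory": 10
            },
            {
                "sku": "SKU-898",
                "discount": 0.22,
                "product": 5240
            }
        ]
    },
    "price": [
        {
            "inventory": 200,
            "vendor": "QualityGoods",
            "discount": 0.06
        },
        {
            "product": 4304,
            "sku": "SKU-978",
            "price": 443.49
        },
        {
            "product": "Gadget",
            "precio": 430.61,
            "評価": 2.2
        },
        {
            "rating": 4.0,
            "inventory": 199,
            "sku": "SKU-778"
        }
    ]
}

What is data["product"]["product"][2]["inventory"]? 206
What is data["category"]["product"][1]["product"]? "Device"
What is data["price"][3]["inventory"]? 199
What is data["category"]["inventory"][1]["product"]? 1906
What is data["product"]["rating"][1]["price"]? 408.13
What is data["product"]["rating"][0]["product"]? 7458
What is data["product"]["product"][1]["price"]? 257.79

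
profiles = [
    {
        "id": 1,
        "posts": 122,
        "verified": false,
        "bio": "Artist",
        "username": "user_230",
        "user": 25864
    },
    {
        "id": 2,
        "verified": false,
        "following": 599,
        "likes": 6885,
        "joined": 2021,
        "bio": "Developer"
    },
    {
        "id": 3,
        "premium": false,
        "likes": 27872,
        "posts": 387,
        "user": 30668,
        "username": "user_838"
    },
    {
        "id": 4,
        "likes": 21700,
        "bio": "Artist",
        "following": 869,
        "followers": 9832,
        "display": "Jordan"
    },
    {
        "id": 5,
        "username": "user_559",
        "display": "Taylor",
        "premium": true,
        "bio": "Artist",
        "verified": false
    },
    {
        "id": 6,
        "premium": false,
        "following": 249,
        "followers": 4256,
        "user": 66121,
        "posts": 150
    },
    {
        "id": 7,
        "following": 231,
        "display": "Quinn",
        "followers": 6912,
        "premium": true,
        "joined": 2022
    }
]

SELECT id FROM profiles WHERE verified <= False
[1, 2, 5]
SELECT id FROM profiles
[1, 2, 3, 4, 5, 6, 7]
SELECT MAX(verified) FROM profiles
False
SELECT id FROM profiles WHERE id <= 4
[1, 2, 3, 4]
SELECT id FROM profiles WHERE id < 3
[1, 2]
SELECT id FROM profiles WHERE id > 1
[2, 3, 4, 5, 6, 7]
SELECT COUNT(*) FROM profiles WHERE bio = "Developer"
1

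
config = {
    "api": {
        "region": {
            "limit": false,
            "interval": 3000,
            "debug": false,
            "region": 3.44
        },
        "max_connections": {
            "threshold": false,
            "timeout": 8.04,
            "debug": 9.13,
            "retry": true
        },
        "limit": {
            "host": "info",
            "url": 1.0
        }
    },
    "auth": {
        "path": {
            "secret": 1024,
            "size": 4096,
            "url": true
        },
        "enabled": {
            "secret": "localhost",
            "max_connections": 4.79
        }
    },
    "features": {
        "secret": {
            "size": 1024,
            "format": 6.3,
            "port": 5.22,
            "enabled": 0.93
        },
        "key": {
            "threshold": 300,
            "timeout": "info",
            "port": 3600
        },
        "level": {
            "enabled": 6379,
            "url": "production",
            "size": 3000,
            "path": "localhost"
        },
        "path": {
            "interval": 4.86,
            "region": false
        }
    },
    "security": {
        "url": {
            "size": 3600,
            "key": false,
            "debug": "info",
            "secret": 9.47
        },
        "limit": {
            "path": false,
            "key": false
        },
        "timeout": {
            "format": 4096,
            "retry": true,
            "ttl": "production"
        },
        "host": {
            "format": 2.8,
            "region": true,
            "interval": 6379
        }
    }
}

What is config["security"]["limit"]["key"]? False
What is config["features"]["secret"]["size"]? 1024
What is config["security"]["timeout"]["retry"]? True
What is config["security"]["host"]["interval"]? 6379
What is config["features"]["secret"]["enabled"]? 0.93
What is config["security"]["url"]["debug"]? "info"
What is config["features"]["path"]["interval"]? 4.86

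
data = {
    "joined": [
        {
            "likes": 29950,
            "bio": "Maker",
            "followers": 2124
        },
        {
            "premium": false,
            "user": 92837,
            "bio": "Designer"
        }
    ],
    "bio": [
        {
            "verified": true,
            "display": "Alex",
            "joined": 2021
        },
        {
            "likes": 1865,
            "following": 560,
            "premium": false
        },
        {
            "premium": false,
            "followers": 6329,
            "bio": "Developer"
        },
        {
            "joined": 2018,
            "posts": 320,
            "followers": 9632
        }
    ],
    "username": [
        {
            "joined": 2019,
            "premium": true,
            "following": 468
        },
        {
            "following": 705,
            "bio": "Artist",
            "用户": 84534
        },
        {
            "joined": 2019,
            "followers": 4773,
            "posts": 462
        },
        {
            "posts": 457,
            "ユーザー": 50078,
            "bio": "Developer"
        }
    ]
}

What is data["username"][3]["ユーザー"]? 50078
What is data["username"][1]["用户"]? 84534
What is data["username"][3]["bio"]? "Developer"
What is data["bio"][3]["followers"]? 9632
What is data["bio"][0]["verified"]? True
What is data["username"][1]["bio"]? "Artist"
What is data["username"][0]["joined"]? 2019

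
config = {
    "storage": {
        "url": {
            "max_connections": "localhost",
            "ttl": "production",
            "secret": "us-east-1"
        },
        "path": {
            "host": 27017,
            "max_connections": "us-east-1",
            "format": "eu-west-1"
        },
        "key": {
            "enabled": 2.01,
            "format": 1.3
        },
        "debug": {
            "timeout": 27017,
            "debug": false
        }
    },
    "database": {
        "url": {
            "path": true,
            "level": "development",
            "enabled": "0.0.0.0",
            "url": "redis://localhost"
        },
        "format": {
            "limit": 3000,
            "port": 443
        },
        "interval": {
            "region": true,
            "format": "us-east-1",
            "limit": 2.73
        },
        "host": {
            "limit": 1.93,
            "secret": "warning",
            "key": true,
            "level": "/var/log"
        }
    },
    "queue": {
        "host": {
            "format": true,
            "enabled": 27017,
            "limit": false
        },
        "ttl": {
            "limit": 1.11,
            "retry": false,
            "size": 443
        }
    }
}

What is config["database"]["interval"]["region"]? True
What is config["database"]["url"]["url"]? "redis://localhost"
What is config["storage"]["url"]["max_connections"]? "localhost"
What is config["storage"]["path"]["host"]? 27017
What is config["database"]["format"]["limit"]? 3000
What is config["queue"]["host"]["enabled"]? 27017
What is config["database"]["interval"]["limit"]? 2.73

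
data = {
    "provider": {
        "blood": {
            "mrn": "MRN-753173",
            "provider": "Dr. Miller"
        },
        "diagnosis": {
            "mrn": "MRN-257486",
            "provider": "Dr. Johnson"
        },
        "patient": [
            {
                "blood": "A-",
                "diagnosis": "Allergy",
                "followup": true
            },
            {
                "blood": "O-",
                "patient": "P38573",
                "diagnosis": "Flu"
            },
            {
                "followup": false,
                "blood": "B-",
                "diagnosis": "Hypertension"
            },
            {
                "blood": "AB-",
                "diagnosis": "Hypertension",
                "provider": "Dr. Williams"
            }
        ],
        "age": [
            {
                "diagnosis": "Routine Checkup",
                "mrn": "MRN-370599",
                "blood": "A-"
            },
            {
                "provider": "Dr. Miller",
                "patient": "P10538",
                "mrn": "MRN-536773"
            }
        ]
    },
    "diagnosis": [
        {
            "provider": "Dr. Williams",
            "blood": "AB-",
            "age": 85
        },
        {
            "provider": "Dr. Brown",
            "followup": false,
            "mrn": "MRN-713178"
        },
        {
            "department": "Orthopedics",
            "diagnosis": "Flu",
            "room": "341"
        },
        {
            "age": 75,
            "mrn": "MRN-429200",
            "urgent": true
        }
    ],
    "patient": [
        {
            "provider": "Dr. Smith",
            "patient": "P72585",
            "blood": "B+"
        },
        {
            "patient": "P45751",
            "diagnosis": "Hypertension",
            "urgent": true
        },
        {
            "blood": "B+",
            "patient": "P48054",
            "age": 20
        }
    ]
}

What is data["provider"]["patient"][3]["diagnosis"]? "Hypertension"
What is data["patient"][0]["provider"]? "Dr. Smith"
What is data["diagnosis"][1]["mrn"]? "MRN-713178"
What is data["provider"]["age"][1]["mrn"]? "MRN-536773"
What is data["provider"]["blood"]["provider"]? "Dr. Miller"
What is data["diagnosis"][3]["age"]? 75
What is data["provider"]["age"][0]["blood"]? "A-"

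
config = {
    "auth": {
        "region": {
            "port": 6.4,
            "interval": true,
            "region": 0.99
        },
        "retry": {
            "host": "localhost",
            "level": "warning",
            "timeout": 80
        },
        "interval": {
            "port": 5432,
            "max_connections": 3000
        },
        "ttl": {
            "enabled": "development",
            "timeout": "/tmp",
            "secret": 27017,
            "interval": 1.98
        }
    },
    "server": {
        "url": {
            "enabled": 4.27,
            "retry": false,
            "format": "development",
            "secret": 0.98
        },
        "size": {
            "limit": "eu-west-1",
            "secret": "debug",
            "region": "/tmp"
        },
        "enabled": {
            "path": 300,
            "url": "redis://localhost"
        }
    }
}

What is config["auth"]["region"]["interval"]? True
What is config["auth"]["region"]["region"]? 0.99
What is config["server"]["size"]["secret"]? "debug"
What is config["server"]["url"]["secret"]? 0.98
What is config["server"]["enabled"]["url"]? "redis://localhost"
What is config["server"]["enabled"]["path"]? 300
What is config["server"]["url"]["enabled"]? 4.27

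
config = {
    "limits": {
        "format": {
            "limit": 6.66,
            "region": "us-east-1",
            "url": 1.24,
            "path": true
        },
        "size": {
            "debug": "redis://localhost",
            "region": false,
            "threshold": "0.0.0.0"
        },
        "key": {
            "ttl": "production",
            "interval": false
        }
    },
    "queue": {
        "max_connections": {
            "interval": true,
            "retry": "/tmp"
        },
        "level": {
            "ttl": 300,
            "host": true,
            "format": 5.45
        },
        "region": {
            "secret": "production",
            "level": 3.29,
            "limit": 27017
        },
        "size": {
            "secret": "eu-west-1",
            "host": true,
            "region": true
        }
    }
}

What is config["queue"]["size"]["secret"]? "eu-west-1"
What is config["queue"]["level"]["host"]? True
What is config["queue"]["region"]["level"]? 3.29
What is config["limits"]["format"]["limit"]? 6.66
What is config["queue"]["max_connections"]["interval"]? True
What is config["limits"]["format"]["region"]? "us-east-1"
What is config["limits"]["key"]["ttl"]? "production"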